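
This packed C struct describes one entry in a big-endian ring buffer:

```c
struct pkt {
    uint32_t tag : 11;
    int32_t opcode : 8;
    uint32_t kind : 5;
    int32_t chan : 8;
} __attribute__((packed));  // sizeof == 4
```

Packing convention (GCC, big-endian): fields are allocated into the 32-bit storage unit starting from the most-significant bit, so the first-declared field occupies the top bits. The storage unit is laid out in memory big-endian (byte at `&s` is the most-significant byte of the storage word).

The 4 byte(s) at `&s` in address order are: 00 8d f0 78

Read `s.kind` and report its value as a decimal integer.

[0]=0x00 [1]=0x8d [2]=0xf0 [3]=0x78 (big-endian) → word 0x008df078
tag:11 @ bit 21 → (0x008df078>>21)&0x7ff = 0x4
opcode:8 @ bit 13 → (0x008df078>>13)&0xff = 0x6f
kind:5 @ bit 8 → (0x008df078>>8)&0x1f = 0x10  ←
chan:8 @ bit 0 → (0x008df078>>0)&0xff = 0x78

16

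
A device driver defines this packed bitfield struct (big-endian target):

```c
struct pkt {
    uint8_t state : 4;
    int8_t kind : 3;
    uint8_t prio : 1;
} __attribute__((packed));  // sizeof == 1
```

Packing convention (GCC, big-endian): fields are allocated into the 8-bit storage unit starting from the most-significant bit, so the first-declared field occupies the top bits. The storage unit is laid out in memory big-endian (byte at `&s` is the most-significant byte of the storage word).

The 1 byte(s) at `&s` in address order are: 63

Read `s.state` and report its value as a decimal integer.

6

[0]=0x63 (big-endian) → word 0x63
state:4 @ bit 4 → (0x63>>4)&0xf = 0x6  ←
kind:3 @ bit 1 → (0x63>>1)&0x7 = 0x1
prio:1 @ bit 0 → (0x63>>0)&0x1 = 0x1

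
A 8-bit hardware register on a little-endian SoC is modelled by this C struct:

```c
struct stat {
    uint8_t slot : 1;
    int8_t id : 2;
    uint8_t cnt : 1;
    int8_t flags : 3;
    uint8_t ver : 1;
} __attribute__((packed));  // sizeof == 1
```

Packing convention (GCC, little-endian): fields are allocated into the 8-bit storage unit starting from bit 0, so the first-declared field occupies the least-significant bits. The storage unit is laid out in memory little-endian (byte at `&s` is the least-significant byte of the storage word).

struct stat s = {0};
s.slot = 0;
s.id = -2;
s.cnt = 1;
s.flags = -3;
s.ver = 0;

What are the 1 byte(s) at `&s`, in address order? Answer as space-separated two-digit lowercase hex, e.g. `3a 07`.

5c

slot (1b) val=0 bits=0x0 at bit 0: 0x00
id (2b) val=-2 bits=0x2 at bit 1: 0x04
cnt (1b) val=1 bits=0x1 at bit 3: 0x0c
flags (3b) val=-3 bits=0x5 at bit 4: 0x5c
ver (1b) val=0 bits=0x0 at bit 7: 0x5c
word = 0x5c → little-endian bytes:
  [0]=0x5c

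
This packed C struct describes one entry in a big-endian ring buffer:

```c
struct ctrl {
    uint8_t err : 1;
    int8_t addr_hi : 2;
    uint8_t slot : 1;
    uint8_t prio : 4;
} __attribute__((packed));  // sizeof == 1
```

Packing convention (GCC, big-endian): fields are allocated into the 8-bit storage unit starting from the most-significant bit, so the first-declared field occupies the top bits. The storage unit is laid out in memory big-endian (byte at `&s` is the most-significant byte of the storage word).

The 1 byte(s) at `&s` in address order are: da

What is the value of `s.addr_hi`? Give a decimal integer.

[0]=0xda (big-endian) → word 0xda
err [7+:1] = (word>>7) & 0x1 = 1
addr_hi [5+:2] = (word>>5) & 0x3 = 2  ←
slot [4+:1] = (word>>4) & 0x1 = 1
prio [0+:4] = (word>>0) & 0xf = 10
addr_hi signed 2b, MSB=1: 2 - 4 = -2

-2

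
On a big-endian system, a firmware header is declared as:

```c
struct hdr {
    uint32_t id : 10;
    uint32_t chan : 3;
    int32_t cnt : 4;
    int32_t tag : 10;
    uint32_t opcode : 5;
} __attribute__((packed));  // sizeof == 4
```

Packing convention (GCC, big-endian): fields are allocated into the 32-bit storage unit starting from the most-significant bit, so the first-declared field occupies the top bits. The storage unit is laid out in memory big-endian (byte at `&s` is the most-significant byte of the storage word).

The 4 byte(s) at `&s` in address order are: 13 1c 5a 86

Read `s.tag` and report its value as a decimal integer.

[0]=0x13 [1]=0x1c [2]=0x5a [3]=0x86 (big-endian) → word 0x131c5a86
id [22+:10] = (word>>22) & 0x3ff = 76
chan [19+:3] = (word>>19) & 0x7 = 3
cnt [15+:4] = (word>>15) & 0xf = 8
tag [5+:10] = (word>>5) & 0x3ff = 724  ←
opcode [0+:5] = (word>>0) & 0x1f = 6
tag signed 10b, MSB=1: 724 - 1024 = -300

-300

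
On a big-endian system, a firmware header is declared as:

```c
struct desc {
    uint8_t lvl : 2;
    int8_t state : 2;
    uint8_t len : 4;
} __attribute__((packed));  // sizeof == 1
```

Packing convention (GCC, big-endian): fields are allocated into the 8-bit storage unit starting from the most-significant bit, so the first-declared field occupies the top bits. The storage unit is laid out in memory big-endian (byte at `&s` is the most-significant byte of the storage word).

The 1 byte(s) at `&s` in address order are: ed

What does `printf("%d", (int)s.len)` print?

13

[0]=0xed (big-endian) → word 0xed
lvl [6+:2] = (word>>6) & 0x3 = 3
state [4+:2] = (word>>4) & 0x3 = 2
len [0+:4] = (word>>0) & 0xf = 13  ←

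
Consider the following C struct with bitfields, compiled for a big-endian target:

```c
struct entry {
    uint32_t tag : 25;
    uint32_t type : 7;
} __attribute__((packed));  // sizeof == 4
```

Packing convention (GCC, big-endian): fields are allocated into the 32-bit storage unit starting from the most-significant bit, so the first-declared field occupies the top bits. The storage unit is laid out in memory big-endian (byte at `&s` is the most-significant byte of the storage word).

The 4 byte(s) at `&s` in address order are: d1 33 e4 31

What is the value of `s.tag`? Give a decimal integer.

27420616

[0]=0xd1 [1]=0x33 [2]=0xe4 [3]=0x31 (big-endian) → word 0xd133e431
tag [7+:25] = (word>>7) & 0x1ffffff = 27420616  ←
type [0+:7] = (word>>0) & 0x7f = 49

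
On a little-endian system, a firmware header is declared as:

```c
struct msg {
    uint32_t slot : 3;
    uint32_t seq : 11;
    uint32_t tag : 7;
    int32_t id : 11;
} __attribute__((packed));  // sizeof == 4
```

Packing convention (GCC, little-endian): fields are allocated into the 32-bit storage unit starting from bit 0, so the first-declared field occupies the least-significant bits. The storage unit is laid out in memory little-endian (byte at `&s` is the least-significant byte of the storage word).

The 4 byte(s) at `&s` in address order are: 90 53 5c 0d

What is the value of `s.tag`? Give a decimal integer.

113

[0]=0x90 [1]=0x53 [2]=0x5c [3]=0x0d (little-endian) → word 0x0d5c5390
slot:3 @ bit 0 → (0x0d5c5390>>0)&0x7 = 0x0
seq:11 @ bit 3 → (0x0d5c5390>>3)&0x7ff = 0x272
tag:7 @ bit 14 → (0x0d5c5390>>14)&0x7f = 0x71  ←
id:11 @ bit 21 → (0x0d5c5390>>21)&0x7ff = 0x6a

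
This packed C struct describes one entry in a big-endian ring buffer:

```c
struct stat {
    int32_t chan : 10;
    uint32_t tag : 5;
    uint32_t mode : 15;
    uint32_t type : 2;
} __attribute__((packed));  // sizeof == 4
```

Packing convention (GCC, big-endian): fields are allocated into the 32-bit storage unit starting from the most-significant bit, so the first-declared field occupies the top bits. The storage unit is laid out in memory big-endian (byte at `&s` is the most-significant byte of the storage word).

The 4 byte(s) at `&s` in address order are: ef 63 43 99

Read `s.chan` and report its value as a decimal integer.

-67

[0]=0xef [1]=0x63 [2]=0x43 [3]=0x99 (big-endian) → word 0xef634399
chan [22+:10] = (word>>22) & 0x3ff = 957  ←
tag [17+:5] = (word>>17) & 0x1f = 17
mode [2+:15] = (word>>2) & 0x7fff = 20710
type [0+:2] = (word>>0) & 0x3 = 1
chan signed 10b, MSB=1: 957 - 1024 = -67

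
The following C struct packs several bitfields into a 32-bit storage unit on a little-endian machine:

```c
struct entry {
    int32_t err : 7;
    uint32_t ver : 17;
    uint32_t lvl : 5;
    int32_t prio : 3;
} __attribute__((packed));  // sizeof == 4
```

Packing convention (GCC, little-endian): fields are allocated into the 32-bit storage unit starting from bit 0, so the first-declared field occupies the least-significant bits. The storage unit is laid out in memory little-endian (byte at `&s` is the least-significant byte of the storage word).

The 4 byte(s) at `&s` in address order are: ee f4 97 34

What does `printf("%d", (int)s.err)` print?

-18

[0]=0xee [1]=0xf4 [2]=0x97 [3]=0x34 (little-endian) → word 0x3497f4ee
err [0+:7] = (word>>0) & 0x7f = 110  ←
ver [7+:17] = (word>>7) & 0x1ffff = 77801
lvl [24+:5] = (word>>24) & 0x1f = 20
prio [29+:3] = (word>>29) & 0x7 = 1
err signed 7b, MSB=1: 110 - 128 = -18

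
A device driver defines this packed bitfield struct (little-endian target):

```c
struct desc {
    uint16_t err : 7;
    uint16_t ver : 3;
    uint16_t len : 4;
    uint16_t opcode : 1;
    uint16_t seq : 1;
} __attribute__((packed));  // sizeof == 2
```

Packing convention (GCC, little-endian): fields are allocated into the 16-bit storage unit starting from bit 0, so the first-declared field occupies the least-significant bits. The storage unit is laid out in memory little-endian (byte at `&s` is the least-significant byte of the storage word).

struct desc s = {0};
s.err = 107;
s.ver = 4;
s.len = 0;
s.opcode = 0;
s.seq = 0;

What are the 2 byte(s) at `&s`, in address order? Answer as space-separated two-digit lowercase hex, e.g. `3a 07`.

err:7 = 107 → 0x6b << 0 → word 0x006b
ver:3 = 4 → 0x4 << 7 → word 0x026b
len:4 = 0 → 0x0 << 10 → word 0x026b
opcode:1 = 0 → 0x0 << 14 → word 0x026b
seq:1 = 0 → 0x0 << 15 → word 0x026b
word = 0x026b → little-endian bytes:
  [0]=0x6b  [1]=0x02

6b 02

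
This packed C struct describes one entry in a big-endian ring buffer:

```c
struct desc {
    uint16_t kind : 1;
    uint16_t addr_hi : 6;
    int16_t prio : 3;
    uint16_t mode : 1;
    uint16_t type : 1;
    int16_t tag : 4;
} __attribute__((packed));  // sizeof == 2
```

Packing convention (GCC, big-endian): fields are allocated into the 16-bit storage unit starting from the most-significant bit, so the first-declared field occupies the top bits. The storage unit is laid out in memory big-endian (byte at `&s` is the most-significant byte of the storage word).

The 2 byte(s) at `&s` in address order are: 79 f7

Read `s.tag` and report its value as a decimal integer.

[0]=0x79 [1]=0xf7 (big-endian) → word 0x79f7
kind:1 @ bit 15 → (0x79f7>>15)&0x1 = 0x0
addr_hi:6 @ bit 9 → (0x79f7>>9)&0x3f = 0x3c
prio:3 @ bit 6 → (0x79f7>>6)&0x7 = 0x7
mode:1 @ bit 5 → (0x79f7>>5)&0x1 = 0x1
type:1 @ bit 4 → (0x79f7>>4)&0x1 = 0x1
tag:4 @ bit 0 → (0x79f7>>0)&0xf = 0x7  ←
tag signed 4b, MSB=0: value = 7

7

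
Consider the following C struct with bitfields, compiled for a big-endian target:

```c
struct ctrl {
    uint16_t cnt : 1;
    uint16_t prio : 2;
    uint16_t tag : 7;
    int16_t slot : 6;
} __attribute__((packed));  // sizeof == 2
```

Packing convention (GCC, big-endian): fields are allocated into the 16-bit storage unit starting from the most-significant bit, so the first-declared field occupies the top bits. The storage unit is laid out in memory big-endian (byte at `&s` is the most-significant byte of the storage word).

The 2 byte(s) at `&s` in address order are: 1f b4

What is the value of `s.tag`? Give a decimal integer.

[0]=0x1f [1]=0xb4 (big-endian) → word 0x1fb4
cnt [15+:1] = (word>>15) & 0x1 = 0
prio [13+:2] = (word>>13) & 0x3 = 0
tag [6+:7] = (word>>6) & 0x7f = 126  ←
slot [0+:6] = (word>>0) & 0x3f = 52

126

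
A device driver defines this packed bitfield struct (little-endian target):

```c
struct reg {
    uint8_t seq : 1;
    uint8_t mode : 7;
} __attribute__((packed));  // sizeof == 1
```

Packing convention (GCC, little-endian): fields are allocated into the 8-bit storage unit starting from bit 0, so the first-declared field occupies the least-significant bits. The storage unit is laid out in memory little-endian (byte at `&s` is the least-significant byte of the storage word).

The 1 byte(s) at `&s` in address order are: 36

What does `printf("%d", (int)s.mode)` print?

27

[0]=0x36 (little-endian) → word 0x36
seq [0+:1] = (word>>0) & 0x1 = 0
mode [1+:7] = (word>>1) & 0x7f = 27  ←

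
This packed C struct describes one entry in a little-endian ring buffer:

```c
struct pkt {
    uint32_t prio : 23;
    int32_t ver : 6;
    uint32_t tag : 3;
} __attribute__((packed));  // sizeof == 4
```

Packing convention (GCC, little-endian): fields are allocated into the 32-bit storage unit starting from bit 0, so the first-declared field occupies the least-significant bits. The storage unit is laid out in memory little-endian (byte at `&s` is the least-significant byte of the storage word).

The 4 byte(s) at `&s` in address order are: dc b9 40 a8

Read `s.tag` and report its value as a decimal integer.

[0]=0xdc [1]=0xb9 [2]=0x40 [3]=0xa8 (little-endian) → word 0xa840b9dc
prio [0+:23] = (word>>0) & 0x7fffff = 4241884
ver [23+:6] = (word>>23) & 0x3f = 16
tag [29+:3] = (word>>29) & 0x7 = 5  ←

5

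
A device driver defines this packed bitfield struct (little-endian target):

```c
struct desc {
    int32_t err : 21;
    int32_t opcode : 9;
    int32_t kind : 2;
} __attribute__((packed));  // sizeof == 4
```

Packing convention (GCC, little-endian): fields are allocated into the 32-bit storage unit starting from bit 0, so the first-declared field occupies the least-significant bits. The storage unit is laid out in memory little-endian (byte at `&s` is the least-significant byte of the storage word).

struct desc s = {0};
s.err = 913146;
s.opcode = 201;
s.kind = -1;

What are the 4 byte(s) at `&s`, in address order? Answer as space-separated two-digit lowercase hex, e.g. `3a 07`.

err (21b) val=913146 bits=0xdeefa at bit 0: 0x000deefa
opcode (9b) val=201 bits=0xc9 at bit 21: 0x192deefa
kind (2b) val=-1 bits=0x3 at bit 30: 0xd92deefa
word = 0xd92deefa → little-endian bytes:
  [0]=0xfa  [1]=0xee  [2]=0x2d  [3]=0xd9

fa ee 2d d9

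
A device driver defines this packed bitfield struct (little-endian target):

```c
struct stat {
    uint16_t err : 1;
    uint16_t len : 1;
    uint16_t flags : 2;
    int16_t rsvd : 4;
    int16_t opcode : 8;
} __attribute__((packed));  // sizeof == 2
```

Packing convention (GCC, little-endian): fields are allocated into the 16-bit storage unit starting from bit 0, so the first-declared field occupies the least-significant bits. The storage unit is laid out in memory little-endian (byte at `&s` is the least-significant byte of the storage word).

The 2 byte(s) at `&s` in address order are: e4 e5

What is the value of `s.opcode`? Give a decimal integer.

[0]=0xe4 [1]=0xe5 (little-endian) → word 0xe5e4
err [0+:1] = (word>>0) & 0x1 = 0
len [1+:1] = (word>>1) & 0x1 = 0
flags [2+:2] = (word>>2) & 0x3 = 1
rsvd [4+:4] = (word>>4) & 0xf = 14
opcode [8+:8] = (word>>8) & 0xff = 229  ←
opcode signed 8b, MSB=1: 229 - 256 = -27

-27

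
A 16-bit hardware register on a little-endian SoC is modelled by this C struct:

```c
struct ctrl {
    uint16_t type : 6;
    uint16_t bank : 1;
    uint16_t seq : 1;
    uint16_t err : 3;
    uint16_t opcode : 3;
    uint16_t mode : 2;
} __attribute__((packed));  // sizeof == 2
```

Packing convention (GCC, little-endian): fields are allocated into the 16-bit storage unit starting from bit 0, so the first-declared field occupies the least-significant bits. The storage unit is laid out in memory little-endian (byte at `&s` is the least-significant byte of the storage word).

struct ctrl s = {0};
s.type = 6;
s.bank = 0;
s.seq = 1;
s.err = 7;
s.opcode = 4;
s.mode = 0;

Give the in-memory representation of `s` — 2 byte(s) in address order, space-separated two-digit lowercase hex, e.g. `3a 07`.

86 27

[0+:6] type=6 & 0x3f = 0x6; word=0x0006
[6+:1] bank=0 & 0x1 = 0x0; word=0x0006
[7+:1] seq=1 & 0x1 = 0x1; word=0x0086
[8+:3] err=7 & 0x7 = 0x7; word=0x0786
[11+:3] opcode=4 & 0x7 = 0x4; word=0x2786
[14+:2] mode=0 & 0x3 = 0x0; word=0x2786
word = 0x2786 → little-endian bytes:
  [0]=0x86  [1]=0x27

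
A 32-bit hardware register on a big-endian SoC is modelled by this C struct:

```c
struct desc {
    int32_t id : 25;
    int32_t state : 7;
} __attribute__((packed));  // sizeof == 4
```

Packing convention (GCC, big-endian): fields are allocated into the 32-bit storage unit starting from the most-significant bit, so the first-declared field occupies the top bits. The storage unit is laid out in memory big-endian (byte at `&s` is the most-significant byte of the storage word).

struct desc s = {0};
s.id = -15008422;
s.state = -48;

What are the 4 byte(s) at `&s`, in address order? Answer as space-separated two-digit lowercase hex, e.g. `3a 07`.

id (25b) val=-15008422 bits=0x11afd5a at bit 7: 0x8d7ead00
state (7b) val=-48 bits=0x50 at bit 0: 0x8d7ead50
word = 0x8d7ead50 → big-endian bytes:
  [0]=0x8d  [1]=0x7e  [2]=0xad  [3]=0x50

8d 7e ad 50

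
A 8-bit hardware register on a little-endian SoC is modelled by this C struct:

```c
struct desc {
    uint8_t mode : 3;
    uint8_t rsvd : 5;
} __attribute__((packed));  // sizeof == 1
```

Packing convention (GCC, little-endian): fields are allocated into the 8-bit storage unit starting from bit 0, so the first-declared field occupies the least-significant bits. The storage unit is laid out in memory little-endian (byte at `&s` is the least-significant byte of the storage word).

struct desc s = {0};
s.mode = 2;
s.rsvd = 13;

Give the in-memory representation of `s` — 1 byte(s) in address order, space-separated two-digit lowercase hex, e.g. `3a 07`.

mode (3b) val=2 bits=0x2 at bit 0: 0x02
rsvd (5b) val=13 bits=0xd at bit 3: 0x6a
word = 0x6a → little-endian bytes:
  [0]=0x6a

6a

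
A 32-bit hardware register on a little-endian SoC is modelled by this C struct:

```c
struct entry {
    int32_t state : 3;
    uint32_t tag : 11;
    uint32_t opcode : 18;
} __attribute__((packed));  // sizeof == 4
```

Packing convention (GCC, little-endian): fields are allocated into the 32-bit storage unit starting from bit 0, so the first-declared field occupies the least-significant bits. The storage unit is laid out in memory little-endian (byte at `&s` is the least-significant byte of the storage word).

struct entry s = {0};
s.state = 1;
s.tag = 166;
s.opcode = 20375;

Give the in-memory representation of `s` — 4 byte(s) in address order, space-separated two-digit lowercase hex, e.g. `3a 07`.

state:3 = 1 → 0x1 << 0 → word 0x00000001
tag:11 = 166 → 0xa6 << 3 → word 0x00000531
opcode:18 = 20375 → 0x4f97 << 14 → word 0x13e5c531
word = 0x13e5c531 → little-endian bytes:
  [0]=0x31  [1]=0xc5  [2]=0xe5  [3]=0x13

31 c5 e5 13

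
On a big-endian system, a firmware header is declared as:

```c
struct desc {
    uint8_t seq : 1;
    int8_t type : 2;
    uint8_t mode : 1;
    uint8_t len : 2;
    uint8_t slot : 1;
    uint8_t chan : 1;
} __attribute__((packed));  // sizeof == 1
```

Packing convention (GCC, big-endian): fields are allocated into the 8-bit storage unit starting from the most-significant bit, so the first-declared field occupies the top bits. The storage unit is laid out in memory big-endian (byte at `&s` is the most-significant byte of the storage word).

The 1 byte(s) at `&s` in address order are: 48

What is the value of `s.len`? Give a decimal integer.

[0]=0x48 (big-endian) → word 0x48
seq [7+:1] = (word>>7) & 0x1 = 0
type [5+:2] = (word>>5) & 0x3 = 2
mode [4+:1] = (word>>4) & 0x1 = 0
len [2+:2] = (word>>2) & 0x3 = 2  ←
slot [1+:1] = (word>>1) & 0x1 = 0
chan [0+:1] = (word>>0) & 0x1 = 0

2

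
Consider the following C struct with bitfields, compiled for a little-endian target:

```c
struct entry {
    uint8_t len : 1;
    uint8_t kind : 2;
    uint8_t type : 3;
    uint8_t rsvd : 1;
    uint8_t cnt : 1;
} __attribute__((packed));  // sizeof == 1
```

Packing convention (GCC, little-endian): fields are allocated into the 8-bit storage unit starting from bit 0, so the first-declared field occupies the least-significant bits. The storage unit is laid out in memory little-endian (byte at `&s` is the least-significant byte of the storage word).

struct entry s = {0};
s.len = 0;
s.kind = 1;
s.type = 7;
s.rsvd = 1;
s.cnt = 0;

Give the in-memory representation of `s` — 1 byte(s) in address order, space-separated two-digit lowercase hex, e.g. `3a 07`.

[0+:1] len=0 & 0x1 = 0x0; word=0x00
[1+:2] kind=1 & 0x3 = 0x1; word=0x02
[3+:3] type=7 & 0x7 = 0x7; word=0x3a
[6+:1] rsvd=1 & 0x1 = 0x1; word=0x7a
[7+:1] cnt=0 & 0x1 = 0x0; word=0x7a
word = 0x7a → little-endian bytes:
  [0]=0x7a

7a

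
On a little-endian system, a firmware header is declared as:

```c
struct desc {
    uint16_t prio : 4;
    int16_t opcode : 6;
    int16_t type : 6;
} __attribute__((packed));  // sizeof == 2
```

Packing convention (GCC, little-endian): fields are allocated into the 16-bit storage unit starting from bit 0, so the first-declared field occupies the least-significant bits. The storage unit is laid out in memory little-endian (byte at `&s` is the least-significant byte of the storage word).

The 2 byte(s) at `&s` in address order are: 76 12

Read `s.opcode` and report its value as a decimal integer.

-25

[0]=0x76 [1]=0x12 (little-endian) → word 0x1276
prio [0+:4] = (word>>0) & 0xf = 6
opcode [4+:6] = (word>>4) & 0x3f = 39  ←
type [10+:6] = (word>>10) & 0x3f = 4
opcode signed 6b, MSB=1: 39 - 64 = -25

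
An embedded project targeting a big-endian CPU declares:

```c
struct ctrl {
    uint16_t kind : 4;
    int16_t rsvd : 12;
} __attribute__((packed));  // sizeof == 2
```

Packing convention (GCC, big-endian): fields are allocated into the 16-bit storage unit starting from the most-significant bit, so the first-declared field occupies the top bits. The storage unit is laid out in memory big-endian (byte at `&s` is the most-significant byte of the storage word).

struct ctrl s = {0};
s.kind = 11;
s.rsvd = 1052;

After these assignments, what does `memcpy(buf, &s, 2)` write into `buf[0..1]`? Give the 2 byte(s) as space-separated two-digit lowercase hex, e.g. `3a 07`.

kind (4b) val=11 bits=0xb at bit 12: 0xb000
rsvd (12b) val=1052 bits=0x41c at bit 0: 0xb41c
word = 0xb41c → big-endian bytes:
  [0]=0xb4  [1]=0x1c

b4 1c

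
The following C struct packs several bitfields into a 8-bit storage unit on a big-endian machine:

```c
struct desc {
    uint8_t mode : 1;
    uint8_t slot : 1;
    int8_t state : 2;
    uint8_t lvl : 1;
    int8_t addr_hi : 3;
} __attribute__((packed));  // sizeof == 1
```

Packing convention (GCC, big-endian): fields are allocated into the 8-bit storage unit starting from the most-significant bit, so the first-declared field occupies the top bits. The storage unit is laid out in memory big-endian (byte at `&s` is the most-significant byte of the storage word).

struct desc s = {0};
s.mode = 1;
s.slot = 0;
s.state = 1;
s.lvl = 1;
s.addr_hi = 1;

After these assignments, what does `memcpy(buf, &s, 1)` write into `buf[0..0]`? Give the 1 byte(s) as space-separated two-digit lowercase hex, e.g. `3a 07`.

99

mode:1 = 1 → 0x1 << 7 → word 0x80
slot:1 = 0 → 0x0 << 6 → word 0x80
state:2 = 1 → 0x1 << 4 → word 0x90
lvl:1 = 1 → 0x1 << 3 → word 0x98
addr_hi:3 = 1 → 0x1 << 0 → word 0x99
word = 0x99 → big-endian bytes:
  [0]=0x99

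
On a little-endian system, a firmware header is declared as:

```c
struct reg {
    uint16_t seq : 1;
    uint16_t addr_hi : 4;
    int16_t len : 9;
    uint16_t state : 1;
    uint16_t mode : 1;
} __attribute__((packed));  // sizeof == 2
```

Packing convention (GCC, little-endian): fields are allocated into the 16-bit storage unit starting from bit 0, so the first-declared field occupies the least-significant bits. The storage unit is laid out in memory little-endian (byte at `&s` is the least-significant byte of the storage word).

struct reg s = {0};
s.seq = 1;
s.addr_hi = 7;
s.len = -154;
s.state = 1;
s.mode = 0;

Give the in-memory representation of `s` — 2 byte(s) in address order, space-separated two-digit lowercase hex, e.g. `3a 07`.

cf 6c

seq:1 = 1 → 0x1 << 0 → word 0x0001
addr_hi:4 = 7 → 0x7 << 1 → word 0x000f
len:9 = -154 → 0x166 << 5 → word 0x2ccf
state:1 = 1 → 0x1 << 14 → word 0x6ccf
mode:1 = 0 → 0x0 << 15 → word 0x6ccf
word = 0x6ccf → little-endian bytes:
  [0]=0xcf  [1]=0x6c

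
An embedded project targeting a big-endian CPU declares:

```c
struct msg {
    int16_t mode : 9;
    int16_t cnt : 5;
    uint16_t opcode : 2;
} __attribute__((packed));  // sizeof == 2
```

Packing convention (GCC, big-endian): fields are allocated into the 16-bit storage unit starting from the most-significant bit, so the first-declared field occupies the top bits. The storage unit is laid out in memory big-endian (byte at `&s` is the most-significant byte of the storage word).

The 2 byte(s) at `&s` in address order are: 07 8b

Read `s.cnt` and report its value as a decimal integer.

2

[0]=0x07 [1]=0x8b (big-endian) → word 0x078b
mode [7+:9] = (word>>7) & 0x1ff = 15
cnt [2+:5] = (word>>2) & 0x1f = 2  ←
opcode [0+:2] = (word>>0) & 0x3 = 3
cnt signed 5b, MSB=0: value = 2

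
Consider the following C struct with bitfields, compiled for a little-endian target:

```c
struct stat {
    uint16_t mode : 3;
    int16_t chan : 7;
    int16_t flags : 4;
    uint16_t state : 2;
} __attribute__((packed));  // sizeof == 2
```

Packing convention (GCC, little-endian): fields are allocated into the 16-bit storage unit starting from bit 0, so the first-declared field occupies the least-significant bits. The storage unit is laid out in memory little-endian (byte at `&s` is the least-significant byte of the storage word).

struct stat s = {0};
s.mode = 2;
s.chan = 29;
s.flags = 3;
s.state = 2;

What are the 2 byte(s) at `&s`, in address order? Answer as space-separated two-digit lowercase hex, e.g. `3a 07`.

mode:3 = 2 → 0x2 << 0 → word 0x0002
chan:7 = 29 → 0x1d << 3 → word 0x00ea
flags:4 = 3 → 0x3 << 10 → word 0x0cea
state:2 = 2 → 0x2 << 14 → word 0x8cea
word = 0x8cea → little-endian bytes:
  [0]=0xea  [1]=0x8c

ea 8c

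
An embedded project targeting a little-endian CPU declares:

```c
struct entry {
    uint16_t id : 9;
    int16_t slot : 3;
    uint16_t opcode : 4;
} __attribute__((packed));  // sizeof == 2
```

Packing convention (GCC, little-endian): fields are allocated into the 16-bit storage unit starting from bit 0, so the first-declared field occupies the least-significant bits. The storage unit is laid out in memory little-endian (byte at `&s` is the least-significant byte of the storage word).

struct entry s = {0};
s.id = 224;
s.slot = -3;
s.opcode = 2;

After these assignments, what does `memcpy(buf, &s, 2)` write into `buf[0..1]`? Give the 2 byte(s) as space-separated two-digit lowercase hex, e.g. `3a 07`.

e0 2a

id (9b) val=224 bits=0xe0 at bit 0: 0x00e0
slot (3b) val=-3 bits=0x5 at bit 9: 0x0ae0
opcode (4b) val=2 bits=0x2 at bit 12: 0x2ae0
word = 0x2ae0 → little-endian bytes:
  [0]=0xe0  [1]=0x2a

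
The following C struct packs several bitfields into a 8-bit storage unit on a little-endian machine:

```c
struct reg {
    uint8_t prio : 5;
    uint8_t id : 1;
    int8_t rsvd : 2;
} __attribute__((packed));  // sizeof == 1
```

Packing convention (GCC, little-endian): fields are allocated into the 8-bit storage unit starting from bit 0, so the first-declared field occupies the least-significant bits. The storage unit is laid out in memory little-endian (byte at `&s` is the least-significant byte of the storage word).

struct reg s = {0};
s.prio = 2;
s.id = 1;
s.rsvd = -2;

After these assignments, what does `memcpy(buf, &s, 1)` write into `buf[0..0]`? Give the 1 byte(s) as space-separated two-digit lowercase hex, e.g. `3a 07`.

prio (5b) val=2 bits=0x2 at bit 0: 0x02
id (1b) val=1 bits=0x1 at bit 5: 0x22
rsvd (2b) val=-2 bits=0x2 at bit 6: 0xa2
word = 0xa2 → little-endian bytes:
  [0]=0xa2

a2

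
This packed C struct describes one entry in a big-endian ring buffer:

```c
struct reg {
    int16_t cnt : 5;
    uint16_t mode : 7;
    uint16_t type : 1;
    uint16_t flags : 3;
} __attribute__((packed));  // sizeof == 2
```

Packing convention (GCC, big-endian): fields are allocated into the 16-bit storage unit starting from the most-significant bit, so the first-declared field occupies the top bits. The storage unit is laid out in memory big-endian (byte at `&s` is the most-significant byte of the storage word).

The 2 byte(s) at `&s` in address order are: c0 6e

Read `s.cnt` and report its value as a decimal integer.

[0]=0xc0 [1]=0x6e (big-endian) → word 0xc06e
cnt [11+:5] = (word>>11) & 0x1f = 24  ←
mode [4+:7] = (word>>4) & 0x7f = 6
type [3+:1] = (word>>3) & 0x1 = 1
flags [0+:3] = (word>>0) & 0x7 = 6
cnt signed 5b, MSB=1: 24 - 32 = -8

-8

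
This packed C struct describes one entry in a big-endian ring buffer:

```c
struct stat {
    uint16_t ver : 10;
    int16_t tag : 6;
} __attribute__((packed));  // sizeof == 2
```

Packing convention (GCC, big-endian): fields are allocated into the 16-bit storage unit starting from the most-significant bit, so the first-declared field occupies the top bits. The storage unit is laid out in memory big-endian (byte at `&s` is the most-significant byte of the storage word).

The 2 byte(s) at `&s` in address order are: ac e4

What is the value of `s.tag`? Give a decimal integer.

-28

[0]=0xac [1]=0xe4 (big-endian) → word 0xace4
ver:10 @ bit 6 → (0xace4>>6)&0x3ff = 0x2b3
tag:6 @ bit 0 → (0xace4>>0)&0x3f = 0x24  ←
tag signed 6b, MSB=1: 36 - 64 = -28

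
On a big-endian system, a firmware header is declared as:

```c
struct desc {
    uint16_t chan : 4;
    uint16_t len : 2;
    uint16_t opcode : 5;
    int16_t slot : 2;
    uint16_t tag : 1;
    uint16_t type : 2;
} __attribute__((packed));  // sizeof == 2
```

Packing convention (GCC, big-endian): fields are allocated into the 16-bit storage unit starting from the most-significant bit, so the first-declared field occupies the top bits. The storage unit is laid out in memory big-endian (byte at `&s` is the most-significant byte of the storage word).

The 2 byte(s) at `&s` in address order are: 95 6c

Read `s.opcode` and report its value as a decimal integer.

11

[0]=0x95 [1]=0x6c (big-endian) → word 0x956c
chan:4 @ bit 12 → (0x956c>>12)&0xf = 0x9
len:2 @ bit 10 → (0x956c>>10)&0x3 = 0x1
opcode:5 @ bit 5 → (0x956c>>5)&0x1f = 0xb  ←
slot:2 @ bit 3 → (0x956c>>3)&0x3 = 0x1
tag:1 @ bit 2 → (0x956c>>2)&0x1 = 0x1
type:2 @ bit 0 → (0x956c>>0)&0x3 = 0x0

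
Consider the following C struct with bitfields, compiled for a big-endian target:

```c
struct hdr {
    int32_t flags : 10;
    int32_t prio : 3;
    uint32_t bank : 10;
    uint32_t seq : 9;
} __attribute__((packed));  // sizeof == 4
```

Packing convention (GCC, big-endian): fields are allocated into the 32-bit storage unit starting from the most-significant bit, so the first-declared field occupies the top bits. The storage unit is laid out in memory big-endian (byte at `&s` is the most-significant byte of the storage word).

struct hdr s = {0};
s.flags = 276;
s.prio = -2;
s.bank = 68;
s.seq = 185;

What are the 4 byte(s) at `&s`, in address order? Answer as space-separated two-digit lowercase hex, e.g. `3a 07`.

45 30 88 b9

flags (10b) val=276 bits=0x114 at bit 22: 0x45000000
prio (3b) val=-2 bits=0x6 at bit 19: 0x45300000
bank (10b) val=68 bits=0x44 at bit 9: 0x45308800
seq (9b) val=185 bits=0xb9 at bit 0: 0x453088b9
word = 0x453088b9 → big-endian bytes:
  [0]=0x45  [1]=0x30  [2]=0x88  [3]=0xb9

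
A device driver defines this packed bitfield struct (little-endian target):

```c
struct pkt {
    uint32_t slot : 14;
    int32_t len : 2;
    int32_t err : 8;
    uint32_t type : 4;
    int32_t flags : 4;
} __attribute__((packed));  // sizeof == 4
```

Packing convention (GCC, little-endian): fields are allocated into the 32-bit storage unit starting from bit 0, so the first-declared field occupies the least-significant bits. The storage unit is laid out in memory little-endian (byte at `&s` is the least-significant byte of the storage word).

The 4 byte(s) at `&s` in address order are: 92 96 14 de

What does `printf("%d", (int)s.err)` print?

[0]=0x92 [1]=0x96 [2]=0x14 [3]=0xde (little-endian) → word 0xde149692
slot:14 @ bit 0 → (0xde149692>>0)&0x3fff = 0x1692
len:2 @ bit 14 → (0xde149692>>14)&0x3 = 0x2
err:8 @ bit 16 → (0xde149692>>16)&0xff = 0x14  ←
type:4 @ bit 24 → (0xde149692>>24)&0xf = 0xe
flags:4 @ bit 28 → (0xde149692>>28)&0xf = 0xd
err signed 8b, MSB=0: value = 20

20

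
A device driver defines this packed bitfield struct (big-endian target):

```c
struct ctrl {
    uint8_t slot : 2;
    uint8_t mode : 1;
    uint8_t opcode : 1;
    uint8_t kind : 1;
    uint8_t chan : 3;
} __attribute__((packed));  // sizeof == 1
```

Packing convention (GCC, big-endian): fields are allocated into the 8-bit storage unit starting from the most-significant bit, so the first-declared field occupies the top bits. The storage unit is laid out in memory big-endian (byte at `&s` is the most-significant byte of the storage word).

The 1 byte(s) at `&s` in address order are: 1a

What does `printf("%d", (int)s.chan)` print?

2

[0]=0x1a (big-endian) → word 0x1a
slot [6+:2] = (word>>6) & 0x3 = 0
mode [5+:1] = (word>>5) & 0x1 = 0
opcode [4+:1] = (word>>4) & 0x1 = 1
kind [3+:1] = (word>>3) & 0x1 = 1
chan [0+:3] = (word>>0) & 0x7 = 2  ←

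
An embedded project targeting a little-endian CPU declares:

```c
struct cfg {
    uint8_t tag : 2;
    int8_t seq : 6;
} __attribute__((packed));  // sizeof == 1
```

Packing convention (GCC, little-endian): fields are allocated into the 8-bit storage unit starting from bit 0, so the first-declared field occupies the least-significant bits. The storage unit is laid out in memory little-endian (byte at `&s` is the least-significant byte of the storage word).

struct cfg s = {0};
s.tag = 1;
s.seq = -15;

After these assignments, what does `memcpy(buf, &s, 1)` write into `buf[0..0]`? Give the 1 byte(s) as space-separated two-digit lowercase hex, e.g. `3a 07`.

c5

tag (2b) val=1 bits=0x1 at bit 0: 0x01
seq (6b) val=-15 bits=0x31 at bit 2: 0xc5
word = 0xc5 → little-endian bytes:
  [0]=0xc5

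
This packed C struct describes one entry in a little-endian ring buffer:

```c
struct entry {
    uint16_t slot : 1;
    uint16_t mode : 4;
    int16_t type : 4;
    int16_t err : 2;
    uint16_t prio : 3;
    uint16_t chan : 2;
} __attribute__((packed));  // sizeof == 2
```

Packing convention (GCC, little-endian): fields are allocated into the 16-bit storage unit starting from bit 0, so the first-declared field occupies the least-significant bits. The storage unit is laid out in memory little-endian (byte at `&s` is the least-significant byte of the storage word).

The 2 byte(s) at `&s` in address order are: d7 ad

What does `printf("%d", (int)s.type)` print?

[0]=0xd7 [1]=0xad (little-endian) → word 0xadd7
slot [0+:1] = (word>>0) & 0x1 = 1
mode [1+:4] = (word>>1) & 0xf = 11
type [5+:4] = (word>>5) & 0xf = 14  ←
err [9+:2] = (word>>9) & 0x3 = 2
prio [11+:3] = (word>>11) & 0x7 = 5
chan [14+:2] = (word>>14) & 0x3 = 2
type signed 4b, MSB=1: 14 - 16 = -2

-2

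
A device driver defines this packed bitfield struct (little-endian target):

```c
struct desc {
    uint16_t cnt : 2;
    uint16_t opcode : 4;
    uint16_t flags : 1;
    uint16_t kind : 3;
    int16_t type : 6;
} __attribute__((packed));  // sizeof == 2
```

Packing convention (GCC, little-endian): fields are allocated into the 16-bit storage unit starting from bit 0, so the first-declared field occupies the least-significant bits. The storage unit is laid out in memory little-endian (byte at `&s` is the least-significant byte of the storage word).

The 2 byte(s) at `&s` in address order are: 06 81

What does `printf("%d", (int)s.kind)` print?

2

[0]=0x06 [1]=0x81 (little-endian) → word 0x8106
cnt:2 @ bit 0 → (0x8106>>0)&0x3 = 0x2
opcode:4 @ bit 2 → (0x8106>>2)&0xf = 0x1
flags:1 @ bit 6 → (0x8106>>6)&0x1 = 0x0
kind:3 @ bit 7 → (0x8106>>7)&0x7 = 0x2  ←
type:6 @ bit 10 → (0x8106>>10)&0x3f = 0x20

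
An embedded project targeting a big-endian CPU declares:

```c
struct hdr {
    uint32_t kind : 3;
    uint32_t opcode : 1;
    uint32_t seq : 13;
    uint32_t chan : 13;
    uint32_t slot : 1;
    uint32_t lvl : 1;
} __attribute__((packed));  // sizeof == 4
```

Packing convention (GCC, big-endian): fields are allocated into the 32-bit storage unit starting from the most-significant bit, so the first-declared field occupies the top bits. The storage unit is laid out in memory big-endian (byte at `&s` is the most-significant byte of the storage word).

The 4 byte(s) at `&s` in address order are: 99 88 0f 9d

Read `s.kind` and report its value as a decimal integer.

4

[0]=0x99 [1]=0x88 [2]=0x0f [3]=0x9d (big-endian) → word 0x99880f9d
kind:3 @ bit 29 → (0x99880f9d>>29)&0x7 = 0x4  ←
opcode:1 @ bit 28 → (0x99880f9d>>28)&0x1 = 0x1
seq:13 @ bit 15 → (0x99880f9d>>15)&0x1fff = 0x1310
chan:13 @ bit 2 → (0x99880f9d>>2)&0x1fff = 0x3e7
slot:1 @ bit 1 → (0x99880f9d>>1)&0x1 = 0x0
lvl:1 @ bit 0 → (0x99880f9d>>0)&0x1 = 0x1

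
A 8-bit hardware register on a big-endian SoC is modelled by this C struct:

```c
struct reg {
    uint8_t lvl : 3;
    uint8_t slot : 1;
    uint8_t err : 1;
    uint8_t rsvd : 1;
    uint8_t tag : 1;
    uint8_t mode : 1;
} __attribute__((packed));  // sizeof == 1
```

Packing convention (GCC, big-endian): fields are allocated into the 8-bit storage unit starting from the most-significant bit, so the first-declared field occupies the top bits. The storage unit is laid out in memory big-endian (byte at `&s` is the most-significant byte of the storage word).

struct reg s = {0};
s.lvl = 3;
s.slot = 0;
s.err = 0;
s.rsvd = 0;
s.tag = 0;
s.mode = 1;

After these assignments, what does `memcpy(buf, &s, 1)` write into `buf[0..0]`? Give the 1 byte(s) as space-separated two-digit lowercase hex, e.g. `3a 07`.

61

lvl (3b) val=3 bits=0x3 at bit 5: 0x60
slot (1b) val=0 bits=0x0 at bit 4: 0x60
err (1b) val=0 bits=0x0 at bit 3: 0x60
rsvd (1b) val=0 bits=0x0 at bit 2: 0x60
tag (1b) val=0 bits=0x0 at bit 1: 0x60
mode (1b) val=1 bits=0x1 at bit 0: 0x61
word = 0x61 → big-endian bytes:
  [0]=0x61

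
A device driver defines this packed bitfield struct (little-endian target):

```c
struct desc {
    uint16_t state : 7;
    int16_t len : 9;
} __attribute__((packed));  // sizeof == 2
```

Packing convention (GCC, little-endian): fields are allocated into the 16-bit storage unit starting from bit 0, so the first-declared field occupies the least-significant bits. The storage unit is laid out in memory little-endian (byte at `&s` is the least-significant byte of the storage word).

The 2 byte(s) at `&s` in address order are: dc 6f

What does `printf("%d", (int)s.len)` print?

[0]=0xdc [1]=0x6f (little-endian) → word 0x6fdc
state:7 @ bit 0 → (0x6fdc>>0)&0x7f = 0x5c
len:9 @ bit 7 → (0x6fdc>>7)&0x1ff = 0xdf  ←
len signed 9b, MSB=0: value = 223

223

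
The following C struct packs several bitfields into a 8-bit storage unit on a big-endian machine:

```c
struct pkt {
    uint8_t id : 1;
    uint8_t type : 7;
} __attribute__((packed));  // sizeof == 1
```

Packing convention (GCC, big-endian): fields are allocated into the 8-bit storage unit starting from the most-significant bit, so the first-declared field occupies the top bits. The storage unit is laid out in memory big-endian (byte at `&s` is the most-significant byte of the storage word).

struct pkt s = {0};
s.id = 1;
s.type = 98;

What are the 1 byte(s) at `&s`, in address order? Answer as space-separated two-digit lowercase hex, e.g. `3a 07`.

e2

[7+:1] id=1 & 0x1 = 0x1; word=0x80
[0+:7] type=98 & 0x7f = 0x62; word=0xe2
word = 0xe2 → big-endian bytes:
  [0]=0xe2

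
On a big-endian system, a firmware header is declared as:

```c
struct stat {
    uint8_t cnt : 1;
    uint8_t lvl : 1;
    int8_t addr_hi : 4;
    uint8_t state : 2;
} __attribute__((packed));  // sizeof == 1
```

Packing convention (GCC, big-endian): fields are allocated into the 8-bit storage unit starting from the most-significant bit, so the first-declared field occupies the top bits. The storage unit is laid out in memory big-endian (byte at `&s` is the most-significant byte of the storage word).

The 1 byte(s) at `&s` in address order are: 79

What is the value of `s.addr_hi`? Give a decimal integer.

[0]=0x79 (big-endian) → word 0x79
cnt [7+:1] = (word>>7) & 0x1 = 0
lvl [6+:1] = (word>>6) & 0x1 = 1
addr_hi [2+:4] = (word>>2) & 0xf = 14  ←
state [0+:2] = (word>>0) & 0x3 = 1
addr_hi signed 4b, MSB=1: 14 - 16 = -2

-2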